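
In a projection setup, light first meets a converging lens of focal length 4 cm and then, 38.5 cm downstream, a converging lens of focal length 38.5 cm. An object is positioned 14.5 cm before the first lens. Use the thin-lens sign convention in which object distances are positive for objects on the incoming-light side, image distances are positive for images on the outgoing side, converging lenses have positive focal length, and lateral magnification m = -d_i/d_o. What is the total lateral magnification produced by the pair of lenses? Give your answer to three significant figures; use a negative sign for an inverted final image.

-2.66

Applying the thin-lens equation to the first lens, 1/4 = 1/14.5 + 1/d_i1, which gives d_i1 = 5.524 cm.
Its lateral magnification is m_1 = -d_i1/d_o1 = -(5.524)/14.5 = -0.3810.
Object distance for lens 2: d_o2 = 38.5 - 5.524 = 32.976 cm.
Applying the thin-lens equation again with f_2 = 38.5 cm and d_o2 = 32.976 cm gives d_i2 = -229.838 cm.
m_2 = -(-229.838)/(32.976) = 6.9698.
The system's lateral magnification is m_1 m_2 = (-0.3810)(6.9698) = -2.6552.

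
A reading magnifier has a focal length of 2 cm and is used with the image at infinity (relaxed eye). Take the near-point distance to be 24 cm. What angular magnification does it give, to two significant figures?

12

M = D/f = 24/2 = 12.000.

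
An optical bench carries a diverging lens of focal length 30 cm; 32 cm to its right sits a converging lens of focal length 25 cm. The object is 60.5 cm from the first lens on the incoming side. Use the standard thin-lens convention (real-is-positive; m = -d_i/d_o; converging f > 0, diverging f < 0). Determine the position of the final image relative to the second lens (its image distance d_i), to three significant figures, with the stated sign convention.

First lens: d_i1 = 1/(1/(-30) - 1/60.5) = -20.055 cm.
With d_i1 < 0 the first image is virtual and lies on the object side; the object distance for lens 2 is d_o2 = 32 - (-20.055) = 52.055 cm.
Second lens: d_i2 = 1/(1/25 - 1/(52.055)) = 48.101 cm.

48.1 cm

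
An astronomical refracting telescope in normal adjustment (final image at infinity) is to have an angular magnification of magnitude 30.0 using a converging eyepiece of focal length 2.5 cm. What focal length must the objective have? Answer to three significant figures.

75.0 cm

|M| = f_obj/|f_eye|, so f_obj = |M| x |f_eye| = 30.0 x 2.5 = 75.000 cm.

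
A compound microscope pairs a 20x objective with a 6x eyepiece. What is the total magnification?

120

The overall magnification of a compound microscope is the product of the objective and eyepiece magnifications:
M = M_obj x M_eye = 20 x 6 = 120.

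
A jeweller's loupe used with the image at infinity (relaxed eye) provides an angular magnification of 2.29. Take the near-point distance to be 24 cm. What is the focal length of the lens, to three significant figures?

10.5 cm

For the image at infinity, M = D/f.
f = D/M = 24/2.29 = 10.480 cm.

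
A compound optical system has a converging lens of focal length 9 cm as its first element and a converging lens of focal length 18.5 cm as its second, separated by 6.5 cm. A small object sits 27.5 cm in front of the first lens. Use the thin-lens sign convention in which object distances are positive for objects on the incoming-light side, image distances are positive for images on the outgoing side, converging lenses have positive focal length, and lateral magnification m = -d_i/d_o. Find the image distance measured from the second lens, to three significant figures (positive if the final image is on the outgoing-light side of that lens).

5.01 cm

Applying the thin-lens equation to the first lens, 1/9 = 1/27.5 + 1/d_i1, which gives d_i1 = 13.378 cm.
This image would form 13.378 cm past lens 1, i.e. 6.878 cm beyond lens 2, so it is a virtual object for lens 2: d_o2 = 6.5 - 13.378 = -6.878 cm.
Applying the thin-lens equation again with f_2 = 18.5 cm and d_o2 = -6.878 cm gives d_i2 = 5.014 cm.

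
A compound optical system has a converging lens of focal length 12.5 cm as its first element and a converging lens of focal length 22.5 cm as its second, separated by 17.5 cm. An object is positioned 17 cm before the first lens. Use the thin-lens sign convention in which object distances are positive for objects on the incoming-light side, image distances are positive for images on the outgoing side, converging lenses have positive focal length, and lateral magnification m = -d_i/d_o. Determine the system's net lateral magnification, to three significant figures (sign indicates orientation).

-1.20

Lens 1: 1/d_i1 = 1/f_1 - 1/d_o1 = 1/12.5 - 1/17 = 0.02118 cm^-1, so d_i1 = 47.222 cm.
m_1 = -(47.222)/17 = -2.7778.
This image would form 47.222 cm past lens 1, i.e. 29.722 cm beyond lens 2, so it is a virtual object for lens 2: d_o2 = 17.5 - 47.222 = -29.722 cm.
Lens 2: 1/d_i2 = 1/f_2 - 1/d_o2 = 1/22.5 - 1/(-29.722) = 0.07809 cm^-1, so d_i2 = 12.806 cm.
m_2 = -(12.806)/(-29.722) = 0.4309.
Total m = m_1 x m_2 = (-2.7778)(0.4309) = -1.1968.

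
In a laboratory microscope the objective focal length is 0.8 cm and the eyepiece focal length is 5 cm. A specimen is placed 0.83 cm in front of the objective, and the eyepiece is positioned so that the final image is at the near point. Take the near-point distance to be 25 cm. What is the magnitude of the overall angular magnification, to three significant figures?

160

Objective: 1/d_i = 1/f_obj - 1/d_o = 1/0.8 - 1/0.83 = 0.04518 cm^-1, so d_i = 22.133 cm.
m_obj = -d_i/d_o = -22.133/0.83 = -26.667.
Eyepiece angular magnification (image at near point): M_eye = 1 + D/f_e = 1 + 25/5 = 6.000.
Overall M = m_obj x M_eye = (-26.667)(6.000) = -160.00.
|M| = 160.00.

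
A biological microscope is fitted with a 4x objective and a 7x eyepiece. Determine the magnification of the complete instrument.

The overall magnification of a compound microscope is the product of the objective and eyepiece magnifications:
M = M_obj x M_eye = 4 x 7 = 28.

28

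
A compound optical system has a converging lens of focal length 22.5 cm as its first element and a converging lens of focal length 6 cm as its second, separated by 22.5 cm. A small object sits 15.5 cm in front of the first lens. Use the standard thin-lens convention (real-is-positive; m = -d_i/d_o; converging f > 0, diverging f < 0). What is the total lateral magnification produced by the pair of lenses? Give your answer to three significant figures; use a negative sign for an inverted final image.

-0.291

First lens: d_i1 = 1/(1/22.5 - 1/15.5) = -49.821 cm.
m_1 = -(-49.821)/15.5 = 3.2143.
With d_i1 < 0 the first image is virtual and lies on the object side; the object distance for lens 2 is d_o2 = 22.5 - (-49.821) = 72.321 cm.
Second lens: d_i2 = 1/(1/6 - 1/(72.321)) = 6.543 cm.
m_2 = -(6.543)/(72.321) = -0.0905.
The system's lateral magnification is m_1 m_2 = (3.2143)(-0.0905) = -0.2908.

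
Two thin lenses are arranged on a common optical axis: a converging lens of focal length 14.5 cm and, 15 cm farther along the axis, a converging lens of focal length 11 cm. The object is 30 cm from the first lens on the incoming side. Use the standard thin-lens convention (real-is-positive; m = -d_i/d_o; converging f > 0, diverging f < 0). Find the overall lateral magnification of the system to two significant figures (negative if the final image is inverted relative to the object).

First lens: d_i1 = 1/(1/14.5 - 1/30) = 28.065 cm.
m_1 = -(28.065)/30 = -0.9355.
This image would form 28.065 cm past lens 1, i.e. 13.065 cm beyond lens 2, so it is a virtual object for lens 2: d_o2 = 15 - 28.065 = -13.065 cm.
Second lens: d_i2 = 1/(1/11 - 1/(-13.065)) = 5.972 cm.
m_2 = -(5.972)/(-13.065) = 0.4571.
Overall magnification: m = m_1 m_2 = -0.4276.

-0.43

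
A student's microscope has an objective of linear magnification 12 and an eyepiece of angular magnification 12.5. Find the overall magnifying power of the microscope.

The overall magnification of a compound microscope is the product of the objective and eyepiece magnifications:
M = M_obj x M_eye = 12 x 12.5 = 150.

150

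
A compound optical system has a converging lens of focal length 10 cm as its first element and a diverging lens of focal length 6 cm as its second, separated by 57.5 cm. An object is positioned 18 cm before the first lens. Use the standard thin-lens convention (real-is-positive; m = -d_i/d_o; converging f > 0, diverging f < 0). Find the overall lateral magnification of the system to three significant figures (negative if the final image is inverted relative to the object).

-0.183

Applying the thin-lens equation to the first lens, 1/10 = 1/18 + 1/d_i1, which gives d_i1 = 22.500 cm.
Its lateral magnification is m_1 = -d_i1/d_o1 = -(22.500)/18 = -1.2500.
Object distance for lens 2: d_o2 = 57.5 - 22.500 = 35.000 cm.
Applying the thin-lens equation again with f_2 = -6 cm and d_o2 = 35.000 cm gives d_i2 = -5.122 cm.
m_2 = -(-5.122)/(35.000) = 0.1463.
Overall magnification: m = m_1 m_2 = -0.1829.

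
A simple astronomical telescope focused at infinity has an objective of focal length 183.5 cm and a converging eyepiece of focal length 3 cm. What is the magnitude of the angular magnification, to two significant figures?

61

|M| = f_obj/|f_eye| = 183.5/3 = 61.167.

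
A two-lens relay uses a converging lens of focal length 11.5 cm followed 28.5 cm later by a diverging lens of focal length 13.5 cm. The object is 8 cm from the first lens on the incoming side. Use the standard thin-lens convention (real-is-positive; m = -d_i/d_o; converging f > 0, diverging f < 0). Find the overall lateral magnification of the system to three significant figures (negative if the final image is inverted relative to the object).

0.650

Applying the thin-lens equation to the first lens, 1/11.5 = 1/8 + 1/d_i1, which gives d_i1 = -26.286 cm.
Its lateral magnification is m_1 = -d_i1/d_o1 = -(-26.286)/8 = 3.2857.
With d_i1 < 0 the first image is virtual and lies on the object side; the object distance for lens 2 is d_o2 = 28.5 - (-26.286) = 54.786 cm.
Applying the thin-lens equation again with f_2 = -13.5 cm and d_o2 = 54.786 cm gives d_i2 = -10.831 cm.
m_2 = -(-10.831)/(54.786) = 0.1977.
The system's lateral magnification is m_1 m_2 = (3.2857)(0.1977) = 0.6496.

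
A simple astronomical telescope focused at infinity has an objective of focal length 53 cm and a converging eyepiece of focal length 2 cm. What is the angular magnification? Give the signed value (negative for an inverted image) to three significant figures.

M = -f_obj/f_eye = -53/(2) = -26.500.

-26.5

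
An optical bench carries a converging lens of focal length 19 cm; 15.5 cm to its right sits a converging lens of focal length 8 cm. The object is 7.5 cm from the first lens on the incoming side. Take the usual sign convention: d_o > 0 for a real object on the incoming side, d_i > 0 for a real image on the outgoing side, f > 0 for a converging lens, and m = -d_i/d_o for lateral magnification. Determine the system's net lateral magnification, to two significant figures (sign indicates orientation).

-0.66

First lens: d_i1 = 1/(1/19 - 1/7.5) = -12.391 cm.
m_1 = -(-12.391)/7.5 = 1.6522.
The intermediate image is virtual, 12.391 cm to the left of lens 1, so d_o2 = L - d_i1 = 15.5 - (-12.391) = 27.891 cm.
Second lens: d_i2 = 1/(1/8 - 1/(27.891)) = 11.217 cm.
m_2 = -(11.217)/(27.891) = -0.4022.
Overall magnification: m = m_1 m_2 = -0.6645.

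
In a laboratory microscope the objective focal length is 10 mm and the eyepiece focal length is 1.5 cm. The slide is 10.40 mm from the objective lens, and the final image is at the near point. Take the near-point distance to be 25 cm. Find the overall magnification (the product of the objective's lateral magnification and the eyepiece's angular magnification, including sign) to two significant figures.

-440

Convert to cm: f_obj = 10 mm = 1 cm; d_o = 10.40 mm = 1.04 cm.
Objective: 1/d_i = 1/f_obj - 1/d_o = 1/1 - 1/1.04 = 0.03846 cm^-1, so d_i = 26.000 cm.
m_obj = -d_i/d_o = -26.000/1.04 = -25.000.
Eyepiece angular magnification (image at near point): M_eye = 1 + D/f_e = 1 + 25/1.5 = 17.667.
Overall M = m_obj x M_eye = (-25.000)(17.667) = -441.67.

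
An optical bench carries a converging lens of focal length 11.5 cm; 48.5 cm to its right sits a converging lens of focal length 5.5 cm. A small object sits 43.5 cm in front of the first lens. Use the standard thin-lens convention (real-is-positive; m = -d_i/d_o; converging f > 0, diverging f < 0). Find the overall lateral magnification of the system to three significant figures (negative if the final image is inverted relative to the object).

0.0722

Lens 1: 1/d_i1 = 1/f_1 - 1/d_o1 = 1/11.5 - 1/43.5 = 0.06397 cm^-1, so d_i1 = 15.633 cm.
m_1 = -(15.633)/43.5 = -0.3594.
The intermediate image is 15.633 cm to the right of lens 1, so d_o2 = L - d_i1 = 48.5 - 15.633 = 32.867 cm.
Lens 2: 1/d_i2 = 1/f_2 - 1/d_o2 = 1/5.5 - 1/(32.867) = 0.15139 cm^-1, so d_i2 = 6.605 cm.
m_2 = -(6.605)/(32.867) = -0.2010.
Total m = m_1 x m_2 = (-0.3594)(-0.2010) = 0.0722.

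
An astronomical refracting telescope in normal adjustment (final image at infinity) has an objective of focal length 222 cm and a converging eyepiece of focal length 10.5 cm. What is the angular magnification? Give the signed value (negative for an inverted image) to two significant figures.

-21

M = -f_obj/f_eye = -222/(10.5) = -21.143.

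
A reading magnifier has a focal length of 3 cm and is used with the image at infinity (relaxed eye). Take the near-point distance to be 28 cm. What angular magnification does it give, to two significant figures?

M = D/f = 28/3 = 9.333.

9.3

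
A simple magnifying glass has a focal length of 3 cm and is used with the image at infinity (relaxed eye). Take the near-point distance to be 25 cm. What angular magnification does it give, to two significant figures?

M = D/f = 25/3 = 8.333.

8.3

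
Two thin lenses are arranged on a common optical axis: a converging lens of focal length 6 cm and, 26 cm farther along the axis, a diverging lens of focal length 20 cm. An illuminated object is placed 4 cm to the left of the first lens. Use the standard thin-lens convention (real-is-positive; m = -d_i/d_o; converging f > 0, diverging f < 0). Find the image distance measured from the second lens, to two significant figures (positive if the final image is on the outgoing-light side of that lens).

Applying the thin-lens equation to the first lens, 1/6 = 1/4 + 1/d_i1, which gives d_i1 = -12.000 cm.
With d_i1 < 0 the first image is virtual and lies on the object side; the object distance for lens 2 is d_o2 = 26 - (-12.000) = 38.000 cm.
Applying the thin-lens equation again with f_2 = -20 cm and d_o2 = 38.000 cm gives d_i2 = -13.103 cm.

-13 cm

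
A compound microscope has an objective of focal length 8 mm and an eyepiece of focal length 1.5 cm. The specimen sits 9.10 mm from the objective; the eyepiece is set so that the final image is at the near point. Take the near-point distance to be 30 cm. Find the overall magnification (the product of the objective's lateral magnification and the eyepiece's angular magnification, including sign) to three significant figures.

Convert to cm: f_obj = 8 mm = 0.8 cm; d_o = 9.10 mm = 0.91 cm.
Objective: 1/d_i = 1/f_obj - 1/d_o = 1/0.8 - 1/0.91 = 0.15110 cm^-1, so d_i = 6.618 cm.
m_obj = -d_i/d_o = -6.618/0.91 = -7.273.
Eyepiece angular magnification (image at near point): M_eye = 1 + D/f_e = 1 + 30/1.5 = 21.000.
Overall M = m_obj x M_eye = (-7.273)(21.000) = -152.73.

-153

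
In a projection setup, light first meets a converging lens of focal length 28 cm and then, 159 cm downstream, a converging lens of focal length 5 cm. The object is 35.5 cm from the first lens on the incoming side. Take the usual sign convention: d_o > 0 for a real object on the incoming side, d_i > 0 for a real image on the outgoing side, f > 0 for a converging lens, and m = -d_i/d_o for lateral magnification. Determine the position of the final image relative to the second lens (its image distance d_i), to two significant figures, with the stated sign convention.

Lens 1: 1/d_i1 = 1/f_1 - 1/d_o1 = 1/28 - 1/35.5 = 0.00755 cm^-1, so d_i1 = 132.533 cm.
The intermediate image is 132.533 cm to the right of lens 1, so d_o2 = L - d_i1 = 159 - 132.533 = 26.467 cm.
Lens 2: 1/d_i2 = 1/f_2 - 1/d_o2 = 1/5 - 1/(26.467) = 0.16222 cm^-1, so d_i2 = 6.165 cm.

6.2 cm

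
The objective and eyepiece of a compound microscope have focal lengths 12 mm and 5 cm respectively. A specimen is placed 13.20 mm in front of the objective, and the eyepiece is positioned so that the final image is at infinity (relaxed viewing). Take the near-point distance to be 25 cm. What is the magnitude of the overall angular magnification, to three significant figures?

50.0

Convert to cm: f_obj = 12 mm = 1.2 cm; d_o = 13.20 mm = 1.32 cm.
Objective: 1/d_i = 1/f_obj - 1/d_o = 1/1.2 - 1/1.32 = 0.07576 cm^-1, so d_i = 13.200 cm.
m_obj = -d_i/d_o = -13.200/1.32 = -10.000.
Eyepiece angular magnification (image at infinity): M_eye = D/f_e = 25/5 = 5.000.
Overall M = m_obj x M_eye = (-10.000)(5.000) = -50.00.
|M| = 50.00.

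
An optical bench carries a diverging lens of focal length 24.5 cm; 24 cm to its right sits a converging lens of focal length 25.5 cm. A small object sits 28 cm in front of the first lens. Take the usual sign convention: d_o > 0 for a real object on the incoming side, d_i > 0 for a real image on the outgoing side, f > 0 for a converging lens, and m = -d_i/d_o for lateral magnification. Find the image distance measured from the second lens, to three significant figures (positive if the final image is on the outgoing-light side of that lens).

Lens 1: 1/d_i1 = 1/f_1 - 1/d_o1 = 1/(-24.5) - 1/28 = -0.07653 cm^-1, so d_i1 = -13.067 cm.
The intermediate image is virtual, 13.067 cm to the left of lens 1, so d_o2 = L - d_i1 = 24 - (-13.067) = 37.067 cm.
Lens 2: 1/d_i2 = 1/f_2 - 1/d_o2 = 1/25.5 - 1/(37.067) = 0.01224 cm^-1, so d_i2 = 81.718 cm.

81.7 cm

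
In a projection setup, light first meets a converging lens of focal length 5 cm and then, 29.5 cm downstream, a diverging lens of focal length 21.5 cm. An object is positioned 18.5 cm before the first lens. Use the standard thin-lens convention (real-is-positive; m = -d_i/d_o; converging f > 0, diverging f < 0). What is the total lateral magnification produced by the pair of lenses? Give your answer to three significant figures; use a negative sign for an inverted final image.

-0.180

Lens 1: 1/d_i1 = 1/f_1 - 1/d_o1 = 1/5 - 1/18.5 = 0.14595 cm^-1, so d_i1 = 6.852 cm.
m_1 = -(6.852)/18.5 = -0.3704.
The intermediate image is 6.852 cm to the right of lens 1, so d_o2 = L - d_i1 = 29.5 - 6.852 = 22.648 cm.
Lens 2: 1/d_i2 = 1/f_2 - 1/d_o2 = 1/(-21.5) - 1/(22.648) = -0.09067 cm^-1, so d_i2 = -11.030 cm.
m_2 = -(-11.030)/(22.648) = 0.4870.
The system's lateral magnification is m_1 m_2 = (-0.3704)(0.4870) = -0.1804.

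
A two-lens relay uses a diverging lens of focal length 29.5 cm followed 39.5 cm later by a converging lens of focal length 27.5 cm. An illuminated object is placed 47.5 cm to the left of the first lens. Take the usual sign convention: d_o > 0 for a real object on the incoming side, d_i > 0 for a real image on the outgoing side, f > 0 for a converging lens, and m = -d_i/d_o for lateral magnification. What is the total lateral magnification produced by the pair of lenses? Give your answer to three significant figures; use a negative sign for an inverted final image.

Applying the thin-lens equation to the first lens, 1/(-29.5) = 1/47.5 + 1/d_i1, which gives d_i1 = -18.198 cm.
Its lateral magnification is m_1 = -d_i1/d_o1 = -(-18.198)/47.5 = 0.3831.
With d_i1 < 0 the first image is virtual and lies on the object side; the object distance for lens 2 is d_o2 = 39.5 - (-18.198) = 57.698 cm.
Applying the thin-lens equation again with f_2 = 27.5 cm and d_o2 = 57.698 cm gives d_i2 = 52.543 cm.
m_2 = -(52.543)/(57.698) = -0.9107.
The system's lateral magnification is m_1 m_2 = (0.3831)(-0.9107) = -0.3489.

-0.349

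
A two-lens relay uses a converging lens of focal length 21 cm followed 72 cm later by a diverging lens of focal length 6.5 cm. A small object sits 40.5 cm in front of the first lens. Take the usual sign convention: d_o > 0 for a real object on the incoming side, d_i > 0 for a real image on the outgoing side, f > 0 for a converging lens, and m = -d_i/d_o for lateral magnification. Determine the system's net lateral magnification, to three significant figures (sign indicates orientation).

-0.201

Applying the thin-lens equation to the first lens, 1/21 = 1/40.5 + 1/d_i1, which gives d_i1 = 43.615 cm.
Its lateral magnification is m_1 = -d_i1/d_o1 = -(43.615)/40.5 = -1.0769.
Object distance for lens 2: d_o2 = 72 - 43.615 = 28.385 cm.
Applying the thin-lens equation again with f_2 = -6.5 cm and d_o2 = 28.385 cm gives d_i2 = -5.289 cm.
m_2 = -(-5.289)/(28.385) = 0.1863.
The system's lateral magnification is m_1 m_2 = (-1.0769)(0.1863) = -0.2007.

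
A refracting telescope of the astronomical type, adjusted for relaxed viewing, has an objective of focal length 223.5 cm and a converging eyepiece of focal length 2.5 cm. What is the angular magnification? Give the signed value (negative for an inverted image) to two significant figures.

-89

M = -f_obj/f_eye = -223.5/(2.5) = -89.400.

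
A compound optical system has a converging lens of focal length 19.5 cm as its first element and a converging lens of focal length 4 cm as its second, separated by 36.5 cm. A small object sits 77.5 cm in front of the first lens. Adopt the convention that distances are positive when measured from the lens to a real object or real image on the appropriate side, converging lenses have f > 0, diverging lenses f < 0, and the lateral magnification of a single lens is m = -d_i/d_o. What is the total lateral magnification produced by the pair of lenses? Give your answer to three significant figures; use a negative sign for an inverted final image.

0.209

Lens 1: 1/d_i1 = 1/f_1 - 1/d_o1 = 1/19.5 - 1/77.5 = 0.03838 cm^-1, so d_i1 = 26.056 cm.
m_1 = -(26.056)/77.5 = -0.3362.
That image sits 10.444 cm in front of the second lens, so d_o2 = 10.444 cm.
Lens 2: 1/d_i2 = 1/f_2 - 1/d_o2 = 1/4 - 1/(10.444) = 0.15425 cm^-1, so d_i2 = 6.483 cm.
m_2 = -(6.483)/(10.444) = -0.6207.
Total m = m_1 x m_2 = (-0.3362)(-0.6207) = 0.2087.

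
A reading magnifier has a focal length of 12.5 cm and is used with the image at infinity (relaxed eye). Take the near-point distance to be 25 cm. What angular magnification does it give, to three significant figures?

M = D/f = 25/12.5 = 2.000.

2.00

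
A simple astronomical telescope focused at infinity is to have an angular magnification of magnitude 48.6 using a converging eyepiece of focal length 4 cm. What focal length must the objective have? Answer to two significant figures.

190 cm

|M| = f_obj/|f_eye|, so f_obj = |M| x |f_eye| = 48.6 x 4 = 194.400 cm.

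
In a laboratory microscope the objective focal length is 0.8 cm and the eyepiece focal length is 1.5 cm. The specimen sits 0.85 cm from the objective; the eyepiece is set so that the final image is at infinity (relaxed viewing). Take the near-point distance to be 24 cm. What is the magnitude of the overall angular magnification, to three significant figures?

256

Objective: 1/d_i = 1/f_obj - 1/d_o = 1/0.8 - 1/0.85 = 0.07353 cm^-1, so d_i = 13.600 cm.
m_obj = -d_i/d_o = -13.600/0.85 = -16.000.
Eyepiece angular magnification (image at infinity): M_eye = D/f_e = 24/1.5 = 16.000.
Overall M = m_obj x M_eye = (-16.000)(16.000) = -256.00.
|M| = 256.00.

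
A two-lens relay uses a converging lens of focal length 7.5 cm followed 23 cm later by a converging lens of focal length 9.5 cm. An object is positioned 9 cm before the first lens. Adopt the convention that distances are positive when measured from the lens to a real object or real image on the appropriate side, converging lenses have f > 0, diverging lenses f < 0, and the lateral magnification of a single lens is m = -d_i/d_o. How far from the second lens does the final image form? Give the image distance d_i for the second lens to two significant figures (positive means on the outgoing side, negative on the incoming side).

6.6 cm

First lens: d_i1 = 1/(1/7.5 - 1/9) = 45.000 cm.
This image would form 45.000 cm past lens 1, i.e. 22.000 cm beyond lens 2, so it is a virtual object for lens 2: d_o2 = 23 - 45.000 = -22.000 cm.
Second lens: d_i2 = 1/(1/9.5 - 1/(-22.000)) = 6.635 cm.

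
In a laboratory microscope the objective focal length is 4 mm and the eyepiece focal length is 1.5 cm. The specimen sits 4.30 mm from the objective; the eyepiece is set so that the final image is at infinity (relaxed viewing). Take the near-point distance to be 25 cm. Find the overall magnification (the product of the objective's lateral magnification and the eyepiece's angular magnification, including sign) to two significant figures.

Convert to cm: f_obj = 4 mm = 0.4 cm; d_o = 4.30 mm = 0.43 cm.
Objective: 1/d_i = 1/f_obj - 1/d_o = 1/0.4 - 1/0.43 = 0.17442 cm^-1, so d_i = 5.733 cm.
m_obj = -d_i/d_o = -5.733/0.43 = -13.333.
Eyepiece angular magnification (image at infinity): M_eye = D/f_e = 25/1.5 = 16.667.
Overall M = m_obj x M_eye = (-13.333)(16.667) = -222.22.

-220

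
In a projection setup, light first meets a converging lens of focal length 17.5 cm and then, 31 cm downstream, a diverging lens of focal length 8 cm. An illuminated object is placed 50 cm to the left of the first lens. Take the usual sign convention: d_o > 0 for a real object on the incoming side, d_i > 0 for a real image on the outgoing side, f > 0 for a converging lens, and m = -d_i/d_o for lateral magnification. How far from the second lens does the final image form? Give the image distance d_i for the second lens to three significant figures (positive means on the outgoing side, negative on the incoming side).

-2.70 cm

Lens 1: 1/d_i1 = 1/f_1 - 1/d_o1 = 1/17.5 - 1/50 = 0.03714 cm^-1, so d_i1 = 26.923 cm.
That image sits 4.077 cm in front of the second lens, so d_o2 = 4.077 cm.
Lens 2: 1/d_i2 = 1/f_2 - 1/d_o2 = 1/(-8) - 1/(4.077) = -0.37028 cm^-1, so d_i2 = -2.701 cm.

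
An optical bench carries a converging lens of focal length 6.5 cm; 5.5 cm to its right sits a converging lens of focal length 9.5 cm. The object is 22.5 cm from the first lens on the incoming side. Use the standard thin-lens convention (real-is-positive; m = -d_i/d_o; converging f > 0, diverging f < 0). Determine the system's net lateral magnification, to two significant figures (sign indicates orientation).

Applying the thin-lens equation to the first lens, 1/6.5 = 1/22.5 + 1/d_i1, which gives d_i1 = 9.141 cm.
Its lateral magnification is m_1 = -d_i1/d_o1 = -(9.141)/22.5 = -0.4062.
This image would form 9.141 cm past lens 1, i.e. 3.641 cm beyond lens 2, so it is a virtual object for lens 2: d_o2 = 5.5 - 9.141 = -3.641 cm.
Applying the thin-lens equation again with f_2 = 9.5 cm and d_o2 = -3.641 cm gives d_i2 = 2.632 cm.
m_2 = -(2.632)/(-3.641) = 0.7229.
Overall magnification: m = m_1 m_2 = -0.2937.

-0.29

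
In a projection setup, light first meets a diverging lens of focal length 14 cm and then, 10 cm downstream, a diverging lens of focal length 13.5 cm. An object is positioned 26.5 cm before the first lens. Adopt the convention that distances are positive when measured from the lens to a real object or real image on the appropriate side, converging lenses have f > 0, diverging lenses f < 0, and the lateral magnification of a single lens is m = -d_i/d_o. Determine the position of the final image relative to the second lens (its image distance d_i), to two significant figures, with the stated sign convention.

Lens 1: 1/d_i1 = 1/f_1 - 1/d_o1 = 1/(-14) - 1/26.5 = -0.10916 cm^-1, so d_i1 = -9.160 cm.
The intermediate image is virtual, 9.160 cm to the left of lens 1, so d_o2 = L - d_i1 = 10 - (-9.160) = 19.160 cm.
Lens 2: 1/d_i2 = 1/f_2 - 1/d_o2 = 1/(-13.5) - 1/(19.160) = -0.12626 cm^-1, so d_i2 = -7.920 cm.

-7.9 cm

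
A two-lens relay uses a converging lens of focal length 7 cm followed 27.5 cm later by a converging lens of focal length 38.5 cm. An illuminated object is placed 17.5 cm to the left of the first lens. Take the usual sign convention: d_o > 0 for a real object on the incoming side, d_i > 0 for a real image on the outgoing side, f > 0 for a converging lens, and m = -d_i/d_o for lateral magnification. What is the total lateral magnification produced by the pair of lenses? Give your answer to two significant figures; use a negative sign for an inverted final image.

Applying the thin-lens equation to the first lens, 1/7 = 1/17.5 + 1/d_i1, which gives d_i1 = 11.667 cm.
Its lateral magnification is m_1 = -d_i1/d_o1 = -(11.667)/17.5 = -0.6667.
The intermediate image is 11.667 cm to the right of lens 1, so d_o2 = L - d_i1 = 27.5 - 11.667 = 15.833 cm.
Applying the thin-lens equation again with f_2 = 38.5 cm and d_o2 = 15.833 cm gives d_i2 = -26.893 cm.
m_2 = -(-26.893)/(15.833) = 1.6985.
Overall magnification: m = m_1 m_2 = -1.1324.

-1.1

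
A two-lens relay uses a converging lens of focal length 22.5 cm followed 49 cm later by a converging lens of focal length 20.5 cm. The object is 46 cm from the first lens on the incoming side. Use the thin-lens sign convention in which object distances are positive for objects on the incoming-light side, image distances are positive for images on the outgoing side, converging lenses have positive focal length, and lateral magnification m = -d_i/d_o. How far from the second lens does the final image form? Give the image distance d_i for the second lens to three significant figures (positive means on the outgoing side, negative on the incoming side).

-6.54 cm

First lens: d_i1 = 1/(1/22.5 - 1/46) = 44.043 cm.
Object distance for lens 2: d_o2 = 49 - 44.043 = 4.957 cm.
Second lens: d_i2 = 1/(1/20.5 - 1/(4.957)) = -6.539 cm.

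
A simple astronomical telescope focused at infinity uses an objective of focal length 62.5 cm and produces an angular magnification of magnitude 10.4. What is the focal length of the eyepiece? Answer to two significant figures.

|M| = f_obj/f_eye, so f_eye = f_obj/|M| = 62.5/10.4 = 6.010 cm.

6.0 cm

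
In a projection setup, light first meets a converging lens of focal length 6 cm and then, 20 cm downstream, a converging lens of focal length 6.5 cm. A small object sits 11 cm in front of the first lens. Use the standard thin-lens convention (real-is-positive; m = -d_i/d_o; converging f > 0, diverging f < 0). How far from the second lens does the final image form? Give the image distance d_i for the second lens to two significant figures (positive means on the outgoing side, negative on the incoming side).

First lens: d_i1 = 1/(1/6 - 1/11) = 13.200 cm.
That image sits 6.800 cm in front of the second lens, so d_o2 = 6.800 cm.
Second lens: d_i2 = 1/(1/6.5 - 1/(6.800)) = 147.333 cm.

150 cm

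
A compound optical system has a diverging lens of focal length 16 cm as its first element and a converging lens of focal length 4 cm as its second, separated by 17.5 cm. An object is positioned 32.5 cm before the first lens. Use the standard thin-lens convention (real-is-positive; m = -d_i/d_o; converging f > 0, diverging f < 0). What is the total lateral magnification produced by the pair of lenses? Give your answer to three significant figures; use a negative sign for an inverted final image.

Lens 1: 1/d_i1 = 1/f_1 - 1/d_o1 = 1/(-16) - 1/32.5 = -0.09327 cm^-1, so d_i1 = -10.722 cm.
m_1 = -(-10.722)/32.5 = 0.3299.
With d_i1 < 0 the first image is virtual and lies on the object side; the object distance for lens 2 is d_o2 = 17.5 - (-10.722) = 28.222 cm.
Lens 2: 1/d_i2 = 1/f_2 - 1/d_o2 = 1/4 - 1/(28.222) = 0.21457 cm^-1, so d_i2 = 4.661 cm.
m_2 = -(4.661)/(28.222) = -0.1651.
Overall magnification: m = m_1 m_2 = -0.0545.

-0.0545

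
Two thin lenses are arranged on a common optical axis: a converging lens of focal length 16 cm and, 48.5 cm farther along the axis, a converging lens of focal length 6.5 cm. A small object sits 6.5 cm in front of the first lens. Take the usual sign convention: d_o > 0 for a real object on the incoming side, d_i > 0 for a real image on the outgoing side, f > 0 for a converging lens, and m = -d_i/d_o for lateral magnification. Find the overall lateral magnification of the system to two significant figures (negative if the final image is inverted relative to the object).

-0.21

First lens: d_i1 = 1/(1/16 - 1/6.5) = -10.947 cm.
m_1 = -(-10.947)/6.5 = 1.6842.
The intermediate image is virtual, 10.947 cm to the left of lens 1, so d_o2 = L - d_i1 = 48.5 - (-10.947) = 59.447 cm.
Second lens: d_i2 = 1/(1/6.5 - 1/(59.447)) = 7.298 cm.
m_2 = -(7.298)/(59.447) = -0.1228.
The system's lateral magnification is m_1 m_2 = (1.6842)(-0.1228) = -0.2068.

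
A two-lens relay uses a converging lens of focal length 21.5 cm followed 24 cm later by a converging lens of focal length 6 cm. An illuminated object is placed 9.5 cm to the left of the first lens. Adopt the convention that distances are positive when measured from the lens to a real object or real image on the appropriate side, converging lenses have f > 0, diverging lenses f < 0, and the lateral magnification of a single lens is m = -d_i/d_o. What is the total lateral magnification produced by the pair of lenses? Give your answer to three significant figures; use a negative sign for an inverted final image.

-0.307

Applying the thin-lens equation to the first lens, 1/21.5 = 1/9.5 + 1/d_i1, which gives d_i1 = -17.021 cm.
Its lateral magnification is m_1 = -d_i1/d_o1 = -(-17.021)/9.5 = 1.7917.
The intermediate image is virtual, 17.021 cm to the left of lens 1, so d_o2 = L - d_i1 = 24 - (-17.021) = 41.021 cm.
Applying the thin-lens equation again with f_2 = 6 cm and d_o2 = 41.021 cm gives d_i2 = 7.028 cm.
m_2 = -(7.028)/(41.021) = -0.1713.
Overall magnification: m = m_1 m_2 = -0.3070.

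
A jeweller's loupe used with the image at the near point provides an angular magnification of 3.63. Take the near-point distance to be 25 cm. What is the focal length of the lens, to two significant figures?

9.5 cm

For the image at the near point, M = 1 + D/f.
f = D/(M - 1) = 25/(3.63 - 1) = 9.506 cm.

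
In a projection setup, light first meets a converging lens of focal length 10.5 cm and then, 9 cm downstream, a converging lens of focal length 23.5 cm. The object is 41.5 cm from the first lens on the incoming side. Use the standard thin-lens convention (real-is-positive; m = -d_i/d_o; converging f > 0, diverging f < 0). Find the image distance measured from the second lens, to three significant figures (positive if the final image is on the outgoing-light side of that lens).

Lens 1: 1/d_i1 = 1/f_1 - 1/d_o1 = 1/10.5 - 1/41.5 = 0.07114 cm^-1, so d_i1 = 14.056 cm.
This image would form 14.056 cm past lens 1, i.e. 5.056 cm beyond lens 2, so it is a virtual object for lens 2: d_o2 = 9 - 14.056 = -5.056 cm.
Lens 2: 1/d_i2 = 1/f_2 - 1/d_o2 = 1/23.5 - 1/(-5.056) = 0.24032 cm^-1, so d_i2 = 4.161 cm.

4.16 cm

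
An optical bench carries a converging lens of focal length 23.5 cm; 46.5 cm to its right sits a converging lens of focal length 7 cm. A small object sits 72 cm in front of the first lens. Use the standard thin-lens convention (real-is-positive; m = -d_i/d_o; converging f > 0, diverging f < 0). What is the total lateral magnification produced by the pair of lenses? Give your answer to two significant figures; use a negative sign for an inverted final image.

Applying the thin-lens equation to the first lens, 1/23.5 = 1/72 + 1/d_i1, which gives d_i1 = 34.887 cm.
Its lateral magnification is m_1 = -d_i1/d_o1 = -(34.887)/72 = -0.4845.
The intermediate image is 34.887 cm to the right of lens 1, so d_o2 = L - d_i1 = 46.5 - 34.887 = 11.613 cm.
Applying the thin-lens equation again with f_2 = 7 cm and d_o2 = 11.613 cm gives d_i2 = 17.621 cm.
m_2 = -(17.621)/(11.613) = -1.5173.
The system's lateral magnification is m_1 m_2 = (-0.4845)(-1.5173) = 0.7352.

0.74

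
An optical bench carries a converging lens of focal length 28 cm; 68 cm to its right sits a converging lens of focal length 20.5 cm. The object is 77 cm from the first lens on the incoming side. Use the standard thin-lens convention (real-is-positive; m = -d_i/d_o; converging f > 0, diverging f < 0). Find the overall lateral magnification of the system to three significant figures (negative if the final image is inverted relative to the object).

3.35

Lens 1: 1/d_i1 = 1/f_1 - 1/d_o1 = 1/28 - 1/77 = 0.02273 cm^-1, so d_i1 = 44.000 cm.
m_1 = -(44.000)/77 = -0.5714.
The intermediate image is 44.000 cm to the right of lens 1, so d_o2 = L - d_i1 = 68 - 44.000 = 24.000 cm.
Lens 2: 1/d_i2 = 1/f_2 - 1/d_o2 = 1/20.5 - 1/(24.000) = 0.00711 cm^-1, so d_i2 = 140.571 cm.
m_2 = -(140.571)/(24.000) = -5.8571.
Overall magnification: m = m_1 m_2 = 3.3469.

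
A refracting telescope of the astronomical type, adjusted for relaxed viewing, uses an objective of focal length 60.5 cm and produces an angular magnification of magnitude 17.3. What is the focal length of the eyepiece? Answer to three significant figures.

|M| = f_obj/f_eye, so f_eye = f_obj/|M| = 60.5/17.3 = 3.497 cm.

3.50 cm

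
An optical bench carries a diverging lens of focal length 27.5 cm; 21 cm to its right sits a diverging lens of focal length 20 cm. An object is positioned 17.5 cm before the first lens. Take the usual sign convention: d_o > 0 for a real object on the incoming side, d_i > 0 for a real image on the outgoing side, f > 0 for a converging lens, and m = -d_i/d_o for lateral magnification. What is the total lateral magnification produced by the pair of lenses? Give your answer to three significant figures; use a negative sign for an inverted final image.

0.236

Applying the thin-lens equation to the first lens, 1/(-27.5) = 1/17.5 + 1/d_i1, which gives d_i1 = -10.694 cm.
Its lateral magnification is m_1 = -d_i1/d_o1 = -(-10.694)/17.5 = 0.6111.
With d_i1 < 0 the first image is virtual and lies on the object side; the object distance for lens 2 is d_o2 = 21 - (-10.694) = 31.694 cm.
Applying the thin-lens equation again with f_2 = -20 cm and d_o2 = 31.694 cm gives d_i2 = -12.262 cm.
m_2 = -(-12.262)/(31.694) = 0.3869.
The system's lateral magnification is m_1 m_2 = (0.6111)(0.3869) = 0.2364.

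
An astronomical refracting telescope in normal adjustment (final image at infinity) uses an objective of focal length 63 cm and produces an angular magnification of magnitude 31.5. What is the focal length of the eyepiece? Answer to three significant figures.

2.00 cm

|M| = f_obj/f_eye, so f_eye = f_obj/|M| = 63/31.5 = 2.000 cm.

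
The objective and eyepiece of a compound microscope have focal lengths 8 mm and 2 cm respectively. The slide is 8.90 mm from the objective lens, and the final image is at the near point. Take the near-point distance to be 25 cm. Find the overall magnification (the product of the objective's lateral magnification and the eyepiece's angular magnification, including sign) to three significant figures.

Convert to cm: f_obj = 8 mm = 0.8 cm; d_o = 8.90 mm = 0.89 cm.
Objective: 1/d_i = 1/f_obj - 1/d_o = 1/0.8 - 1/0.89 = 0.12640 cm^-1, so d_i = 7.911 cm.
m_obj = -d_i/d_o = -7.911/0.89 = -8.889.
Eyepiece angular magnification (image at near point): M_eye = 1 + D/f_e = 1 + 25/2 = 13.500.
Overall M = m_obj x M_eye = (-8.889)(13.500) = -120.00.

-120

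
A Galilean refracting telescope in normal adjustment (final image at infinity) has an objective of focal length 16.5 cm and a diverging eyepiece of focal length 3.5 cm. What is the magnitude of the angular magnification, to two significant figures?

4.7

|M| = f_obj/|f_eye| = 16.5/3.5 = 4.714.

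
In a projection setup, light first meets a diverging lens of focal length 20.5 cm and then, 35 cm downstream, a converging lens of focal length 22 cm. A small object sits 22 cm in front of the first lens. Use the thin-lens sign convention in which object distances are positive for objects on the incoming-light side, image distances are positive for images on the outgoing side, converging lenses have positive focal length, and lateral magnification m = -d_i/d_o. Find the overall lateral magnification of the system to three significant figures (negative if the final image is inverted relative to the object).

-0.449

First lens: d_i1 = 1/(1/(-20.5) - 1/22) = -10.612 cm.
m_1 = -(-10.612)/22 = 0.4824.
The intermediate image is virtual, 10.612 cm to the left of lens 1, so d_o2 = L - d_i1 = 35 - (-10.612) = 45.612 cm.
Second lens: d_i2 = 1/(1/22 - 1/(45.612)) = 42.498 cm.
m_2 = -(42.498)/(45.612) = -0.9317.
Total m = m_1 x m_2 = (0.4824)(-0.9317) = -0.4494.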